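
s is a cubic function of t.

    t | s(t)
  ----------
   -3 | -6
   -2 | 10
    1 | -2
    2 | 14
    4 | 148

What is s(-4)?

-52

Write s(t) = at³ + bt² + ct + d; the 5 given values yield a linear system in the 4 coefficients.
Solving, s(t) = 2t³ + 3t² - 7t.
Then s(-4) = -52.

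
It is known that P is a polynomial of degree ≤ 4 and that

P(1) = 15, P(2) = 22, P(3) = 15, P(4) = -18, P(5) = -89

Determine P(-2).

Write P(n) = an^4 + bn³ + cn² + dn + e; the 5 given values yield a linear system in the 5 coefficients.
Solving, the leading coefficient vanishes, and P(n) = -2n³ + 5n² + 6n + 6.
Then P(-2) = 30.

30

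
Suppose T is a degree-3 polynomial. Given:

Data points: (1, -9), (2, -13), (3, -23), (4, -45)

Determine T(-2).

27

Write T(n) = an³ + bn² + cn + d; the 4 given values yield a linear system in the 4 coefficients.
Solving, T(n) = -n³ + 3n² - 6n - 5.
Then T(-2) = 27.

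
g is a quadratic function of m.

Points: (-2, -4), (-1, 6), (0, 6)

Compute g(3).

-54

Write g(m) = am² + bm + c; the 3 given values yield a linear system in the 3 coefficients.
Solving, g(m) = -5m² - 5m + 6.
Then g(3) = -54.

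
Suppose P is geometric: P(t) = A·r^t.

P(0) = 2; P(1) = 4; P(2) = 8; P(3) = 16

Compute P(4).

Consecutive ratio: 4/2 = 2, and 8/4 = 2, so r = 2.
Then A·2^0 = 2 gives A = 2, and P(t) = 2·2^t.
P(4) = 2·2^4 = 32.

32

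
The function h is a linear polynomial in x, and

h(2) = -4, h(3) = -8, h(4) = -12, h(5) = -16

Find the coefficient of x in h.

Write h(x) = ax + b; the 4 given values yield a linear system in the 2 coefficients.
Solving, h(x) = -4x + 4.
The coefficient of x is -4.

-4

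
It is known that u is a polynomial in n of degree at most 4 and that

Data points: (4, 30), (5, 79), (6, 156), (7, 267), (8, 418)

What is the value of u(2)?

-8

First differences: 49, 77, 111, 151. Second differences: 28, 34, 40. Third differences: 6, 6.
Level-3 differences are constant, so u has degree 3.
Fitting a degree-3 polynomial gives u(n) = n³ - n² - 3n - 6.
Then u(2) = -8.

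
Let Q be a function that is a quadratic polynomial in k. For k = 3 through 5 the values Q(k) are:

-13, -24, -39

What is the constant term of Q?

Write Q(k) = ak² + bk + c; the 3 given values yield a linear system in the 3 coefficients.
Solving, Q(k) = -2k² + 3k - 4.
The constant term is Q(0) = -4.

-4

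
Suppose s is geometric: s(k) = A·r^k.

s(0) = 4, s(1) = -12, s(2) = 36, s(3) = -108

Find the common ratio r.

Consecutive ratio: -12/4 = -3, and 36/(-12) = -3, so r = -3.
Then A·(-3)^0 = 4 gives A = 4, and s(k) = 4·(-3)^k.

-3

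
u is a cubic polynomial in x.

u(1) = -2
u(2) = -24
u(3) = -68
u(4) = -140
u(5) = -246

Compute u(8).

Write u(x) = ax³ + bx² + cx + d; the 5 given values yield a linear system in the 4 coefficients.
Solving, u(x) = -x³ - 5x² + 4.
Then u(8) = -828.

-828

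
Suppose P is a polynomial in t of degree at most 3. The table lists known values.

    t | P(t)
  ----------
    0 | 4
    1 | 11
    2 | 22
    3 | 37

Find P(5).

79

First differences: 7, 11, 15. Second differences: 4, 4.
Level-2 differences are constant, so P has degree 2.
Fitting a degree-2 polynomial gives P(t) = 2t² + 5t + 4.
Then P(5) = 79.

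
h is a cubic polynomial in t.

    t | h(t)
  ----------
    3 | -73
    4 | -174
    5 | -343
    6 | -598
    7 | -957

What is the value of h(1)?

First differences: -101, -169, -255, -359. Second differences: -68, -86, -104. Third differences: -18, -18.
Level-3 differences are constant, so h has degree 3.
Fitting a degree-3 polynomial gives h(t) = -3t³ + 2t² - 4t + 2.
Then h(1) = -3.

-3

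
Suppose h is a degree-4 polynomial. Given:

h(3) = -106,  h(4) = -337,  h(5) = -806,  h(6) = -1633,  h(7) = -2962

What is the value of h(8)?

Write h(k) = ak^4 + bk³ + ck² + dk + e; the 5 given values yield a linear system in the 5 coefficients.
Solving, h(k) = -k^4 - 2k³ + 2k² + 4k - 1.
Then h(8) = -4961.

-4961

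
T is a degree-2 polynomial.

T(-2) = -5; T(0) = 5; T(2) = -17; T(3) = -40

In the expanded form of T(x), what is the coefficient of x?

Write T(x) = ax² + bx + c; the 4 given values yield a linear system in the 3 coefficients.
Solving, T(x) = -4x² - 3x + 5.
The coefficient of x is -3.

-3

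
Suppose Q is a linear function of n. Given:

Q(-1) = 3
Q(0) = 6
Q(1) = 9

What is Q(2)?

First differences: 3, 3.
Level-1 differences are constant, so Q has degree 1.
Extending the table by one column gives the next first difference 3, so Q(2) = 9 + 3 = 12.

12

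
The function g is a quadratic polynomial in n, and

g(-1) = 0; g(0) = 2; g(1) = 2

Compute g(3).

Write g(n) = an² + bn + c; the 3 given values yield a linear system in the 3 coefficients.
Solving, g(n) = -n² + n + 2.
Then g(3) = -4.

-4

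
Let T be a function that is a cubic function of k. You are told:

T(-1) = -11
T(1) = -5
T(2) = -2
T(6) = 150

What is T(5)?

Write T(k) = ak³ + bk² + ck + d; the 4 given values yield a linear system in the 4 coefficients.
Solving, T(k) = k³ - 2k² + 2k - 6.
Then T(5) = 79.

79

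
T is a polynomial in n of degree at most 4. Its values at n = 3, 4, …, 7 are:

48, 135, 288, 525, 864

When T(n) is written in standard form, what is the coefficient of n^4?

First differences: 87, 153, 237, 339. Second differences: 66, 84, 102. Third differences: 18, 18.
Level-3 differences are constant, so T has degree 3.
Fitting a degree-3 polynomial gives T(n) = 3n³ - 3n² - 3n + 3.
The coefficient of n^4 is 0.

0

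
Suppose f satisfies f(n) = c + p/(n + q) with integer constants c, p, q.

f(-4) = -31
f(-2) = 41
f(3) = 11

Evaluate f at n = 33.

(f(n) − c)(n + q) = p for each data point; the three points give a linear system in c and q, then p follows.
Solving: c = 5, q = 3, p = 36, so f(n) = 5 + 36/(n + 3).
Then f(33) = 5 + 36/36 = 6.

6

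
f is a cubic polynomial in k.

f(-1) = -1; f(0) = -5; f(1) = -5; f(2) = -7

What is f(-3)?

43

Write f(k) = ak³ + bk² + ck + d; the 4 given values yield a linear system in the 4 coefficients.
Solving, f(k) = -k³ + 2k² - k - 5.
Then f(-3) = 43.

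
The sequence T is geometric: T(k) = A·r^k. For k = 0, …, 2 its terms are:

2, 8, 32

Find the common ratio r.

Consecutive ratio: 8/2 = 4, and 32/8 = 4, so r = 4.
Then A·4^0 = 2 gives A = 2, and T(k) = 2·4^k.

4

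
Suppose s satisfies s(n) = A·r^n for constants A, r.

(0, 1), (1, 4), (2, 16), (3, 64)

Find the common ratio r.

Consecutive ratio: 4/1 = 4, and 16/4 = 4, so r = 4.
Then A·4^0 = 1 gives A = 1, and s(n) = 1·4^n.

4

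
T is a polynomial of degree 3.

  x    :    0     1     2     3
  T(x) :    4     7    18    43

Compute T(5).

Write T(x) = ax³ + bx² + cx + d; the 4 given values yield a linear system in the 4 coefficients.
Solving, T(x) = x³ + x² + x + 4.
Then T(5) = 159.

159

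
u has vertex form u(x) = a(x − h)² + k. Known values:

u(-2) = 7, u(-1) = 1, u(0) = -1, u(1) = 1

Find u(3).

First differences -6, -2, 2; second difference 4 = 2a, so a = 2.
Expanding, the x-coefficient is −2ah = -4h; matching it to the data gives h = 0, and then k = -1.
So u(x) = 2(x + 0)² − 1.
u(3) = 2·3² − 1 = 17.

17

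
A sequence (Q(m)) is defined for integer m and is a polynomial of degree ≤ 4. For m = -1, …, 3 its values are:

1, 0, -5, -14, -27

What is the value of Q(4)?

First differences: -1, -5, -9, -13. Second differences: -4, -4, -4.
Level-2 differences are constant, so Q has degree 2.
Fitting a degree-2 polynomial gives Q(m) = -2m² - 3m.
Then Q(4) = -44.

-44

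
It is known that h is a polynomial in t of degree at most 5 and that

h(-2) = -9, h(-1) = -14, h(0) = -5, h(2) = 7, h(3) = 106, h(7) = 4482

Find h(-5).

Write h(t) = at^5 + bt^4 + ct³ + dt² + et + p; the 6 given values yield a linear system in the 6 coefficients.
Solving, the leading coefficient vanishes, and h(t) = 2t^4 - 7t² + 4t - 5.
Then h(-5) = 1050.

1050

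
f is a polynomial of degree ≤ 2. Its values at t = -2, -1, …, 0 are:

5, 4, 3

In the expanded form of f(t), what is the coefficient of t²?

0

First differences: -1, -1.
Level-1 differences are constant, so f has degree 1.
Fitting a degree-1 polynomial gives f(t) = -t + 3.
The coefficient of t² is 0.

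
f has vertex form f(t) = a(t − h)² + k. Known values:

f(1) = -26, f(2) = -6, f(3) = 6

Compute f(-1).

First differences 20, 12; second difference -8 = 2a, so a = -4.
Expanding, the t-coefficient is −2ah = 8h; matching it to the data gives h = 4, and then k = 10.
So f(t) = -4(t − 4)² + 10.
f(-1) = -4·(-5)² + 10 = -90.

-90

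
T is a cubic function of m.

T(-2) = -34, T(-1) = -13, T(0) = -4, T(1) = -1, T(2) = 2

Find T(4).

32

First differences: 21, 9, 3, 3. Second differences: -12, -6, 0. Third differences: 6, 6.
Level-3 differences are constant, so T has degree 3.
Fitting a degree-3 polynomial gives T(m) = m³ - 3m² + 5m - 4.
Then T(4) = 32.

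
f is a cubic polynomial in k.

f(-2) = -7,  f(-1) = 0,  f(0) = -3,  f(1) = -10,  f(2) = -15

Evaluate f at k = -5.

Write f(k) = ak³ + bk² + ck + d; the 5 given values yield a linear system in the 4 coefficients.
Solving, f(k) = k³ - 2k² - 6k - 3.
Then f(-5) = -148.

-148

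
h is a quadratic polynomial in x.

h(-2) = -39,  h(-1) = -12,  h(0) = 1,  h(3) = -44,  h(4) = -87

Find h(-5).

Write h(x) = ax² + bx + c; the 5 given values yield a linear system in the 3 coefficients.
Solving, h(x) = -7x² + 6x + 1.
Then h(-5) = -204.

-204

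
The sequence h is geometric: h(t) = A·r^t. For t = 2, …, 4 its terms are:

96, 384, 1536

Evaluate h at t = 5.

Consecutive ratio: 384/96 = 4, and 1536/384 = 4, so r = 4.
Then A·4^2 = 96 gives A = 6, and h(t) = 6·4^t.
h(5) = 6·4^5 = 6144.

6144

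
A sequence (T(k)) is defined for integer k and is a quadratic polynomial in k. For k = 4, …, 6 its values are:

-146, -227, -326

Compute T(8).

Write T(k) = ak² + bk + c; the 3 given values yield a linear system in the 3 coefficients.
Solving, T(k) = -9k² - 2.
Then T(8) = -578.

-578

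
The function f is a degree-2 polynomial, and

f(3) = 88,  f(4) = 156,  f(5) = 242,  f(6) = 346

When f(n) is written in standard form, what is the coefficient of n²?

9

Write f(n) = an² + bn + c; the 4 given values yield a linear system in the 3 coefficients.
Solving, f(n) = 9n² + 5n - 8.
The coefficient of n² is 9.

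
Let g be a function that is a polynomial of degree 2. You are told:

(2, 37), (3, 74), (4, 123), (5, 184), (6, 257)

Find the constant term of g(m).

-1

First differences: 37, 49, 61, 73. Second differences: 12, 12, 12.
Level-2 differences are constant, so g has degree 2.
Fitting a degree-2 polynomial gives g(m) = 6m² + 7m - 1.
The constant term is g(0) = -1.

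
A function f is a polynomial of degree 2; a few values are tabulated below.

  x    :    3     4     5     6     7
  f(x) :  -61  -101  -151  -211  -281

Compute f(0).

First differences: -40, -50, -60, -70. Second differences: -10, -10, -10.
Level-2 differences are constant, so f has degree 2.
Fitting a degree-2 polynomial gives f(x) = -5x² - 5x - 1.
Then f(0) = -1.

-1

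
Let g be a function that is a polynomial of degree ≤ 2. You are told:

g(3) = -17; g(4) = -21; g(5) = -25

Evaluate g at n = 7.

First differences: -4, -4.
Level-1 differences are constant, so g has degree 1.
Fitting a degree-1 polynomial gives g(n) = -4n - 5.
Then g(7) = -33.

-33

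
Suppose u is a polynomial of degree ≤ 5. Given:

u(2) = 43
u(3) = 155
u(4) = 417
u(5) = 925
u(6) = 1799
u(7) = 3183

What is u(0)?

Write u(n) = an^5 + bn^4 + cn³ + dn² + en + p; the 6 given values yield a linear system in the 6 coefficients.
Solving, the leading coefficient vanishes, and u(n) = n^4 + 2n³ + 2n² - n + 5.
The constant term is u(0) = 5.

5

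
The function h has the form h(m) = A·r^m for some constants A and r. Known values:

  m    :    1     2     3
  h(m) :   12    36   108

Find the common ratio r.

3

Consecutive ratio: 36/12 = 3, and 108/36 = 3, so r = 3.
Then A·3^1 = 12 gives A = 4, and h(m) = 4·3^m.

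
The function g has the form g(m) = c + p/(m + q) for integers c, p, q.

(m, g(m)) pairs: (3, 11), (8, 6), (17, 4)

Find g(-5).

-7

(g(m) − c)(m + q) = p for each data point; the three points give a linear system in c and q, then p follows.
Solving: c = 2, q = 1, p = 36, so g(m) = 2 + 36/(m + 1).
Then g(-5) = 2 + 36/(-4) = -7.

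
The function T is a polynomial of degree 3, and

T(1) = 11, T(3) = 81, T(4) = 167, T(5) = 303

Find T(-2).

Write T(m) = am³ + bm² + cm + d; the 4 given values yield a linear system in the 4 coefficients.
Solving, T(m) = 2m³ + m² + 5m + 3.
Then T(-2) = -19.

-19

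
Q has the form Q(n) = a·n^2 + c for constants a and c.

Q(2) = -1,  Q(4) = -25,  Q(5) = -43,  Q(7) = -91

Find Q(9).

-155

From Q(2) = -1 and Q(4) = -25: 4a + c = -1 and 16a + c = -25.
Subtracting: 12a = -24, so a = -2; then c = -1 − (-2)·4 = 7.
So Q(n) = -2n² + 7, and Q(9) = -155.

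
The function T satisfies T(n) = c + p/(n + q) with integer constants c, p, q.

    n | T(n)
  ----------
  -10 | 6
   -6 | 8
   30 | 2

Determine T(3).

-7

(T(n) − c)(n + q) = p for each data point; the three points give a linear system in c and q, then p follows.
Solving: c = 3, q = 0, p = -30, so T(n) = 3 − 30/(n + 0).
Then T(3) = 3 − 30/3 = -7.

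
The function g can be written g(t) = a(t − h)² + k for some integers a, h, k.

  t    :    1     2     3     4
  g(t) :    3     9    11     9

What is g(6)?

First differences 6, 2, -2; second difference -4 = 2a, so a = -2.
Expanding, the t-coefficient is −2ah = 4h; matching it to the data gives h = 3, and then k = 11.
So g(t) = -2(t − 3)² + 11.
g(6) = -2·3² + 11 = -7.

-7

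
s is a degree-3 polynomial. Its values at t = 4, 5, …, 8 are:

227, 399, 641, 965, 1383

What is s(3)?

First differences: 172, 242, 324, 418. Second differences: 70, 82, 94. Third differences: 12, 12.
Level-3 differences are constant, so s has degree 3.
Fitting a degree-3 polynomial gives s(t) = 2t³ + 5t² + 5t - 1.
Then s(3) = 113.

113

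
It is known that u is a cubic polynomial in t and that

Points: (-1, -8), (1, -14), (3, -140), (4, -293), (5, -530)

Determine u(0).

-5

Write u(t) = at³ + bt² + ct + d; the 5 given values yield a linear system in the 4 coefficients.
Solving, u(t) = -3t³ - 6t² - 5.
Then u(0) = -5.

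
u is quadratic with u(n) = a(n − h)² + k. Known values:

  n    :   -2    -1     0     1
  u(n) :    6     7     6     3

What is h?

-1

First differences 1, -1, -3; second difference -2 = 2a, so a = -1.
Expanding, the n-coefficient is −2ah = 2h; matching it to the data gives h = -1, and then k = 7.
So u(n) = -1(n + 1)² + 7.
Hence h = -1.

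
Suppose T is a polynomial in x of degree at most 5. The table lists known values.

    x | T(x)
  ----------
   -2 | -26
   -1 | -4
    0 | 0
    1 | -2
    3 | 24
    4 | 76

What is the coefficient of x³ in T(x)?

2

Write T(x) = ax^5 + bx^4 + cx³ + dx² + ex + p; the 6 given values yield a linear system in the 6 coefficients.
Solving, the top 2 coefficients vanish, and T(x) = 2x³ - 3x² - x.
The coefficient of x³ is 2.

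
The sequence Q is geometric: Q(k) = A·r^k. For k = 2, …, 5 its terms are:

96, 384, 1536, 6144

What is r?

4

Consecutive ratio: 384/96 = 4, and 1536/384 = 4, so r = 4.
Then A·4^2 = 96 gives A = 6, and Q(k) = 6·4^k.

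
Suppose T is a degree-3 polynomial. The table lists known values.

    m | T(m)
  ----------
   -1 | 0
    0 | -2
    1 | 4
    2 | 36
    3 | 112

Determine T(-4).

-126

Write T(m) = am³ + bm² + cm + d; the 5 given values yield a linear system in the 4 coefficients.
Solving, T(m) = 3m³ + 4m² - m - 2.
Then T(-4) = -126.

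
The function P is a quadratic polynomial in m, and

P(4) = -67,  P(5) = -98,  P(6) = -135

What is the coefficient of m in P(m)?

-4

Write P(m) = am² + bm + c; the 3 given values yield a linear system in the 3 coefficients.
Solving, P(m) = -3m² - 4m - 3.
The coefficient of m is -4.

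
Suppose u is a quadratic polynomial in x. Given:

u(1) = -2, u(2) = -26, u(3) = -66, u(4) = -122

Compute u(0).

Write u(x) = ax² + bx + c; the 4 given values yield a linear system in the 3 coefficients.
Solving, u(x) = -8x² + 6.
Then u(0) = 6.

6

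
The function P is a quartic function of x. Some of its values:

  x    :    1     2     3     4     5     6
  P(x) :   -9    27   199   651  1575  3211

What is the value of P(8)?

9819

First differences: 36, 172, 452, 924, 1636. Second differences: 136, 280, 472, 712. Third differences: 144, 192, 240. Fourth differences: 48, 48.
Level-4 differences are constant, so P has degree 4.
Fitting a degree-4 polynomial gives P(x) = 2x^4 + 4x³ - 6x² - 4x - 5.
Then P(8) = 9819.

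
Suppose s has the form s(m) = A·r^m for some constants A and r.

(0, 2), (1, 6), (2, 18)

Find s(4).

Consecutive ratio: 6/2 = 3, and 18/6 = 3, so r = 3.
Then A·3^0 = 2 gives A = 2, and s(m) = 2·3^m.
s(4) = 2·3^4 = 162.

162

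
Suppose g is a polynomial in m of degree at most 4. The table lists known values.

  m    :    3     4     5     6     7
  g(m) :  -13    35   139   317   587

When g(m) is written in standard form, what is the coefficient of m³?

3

First differences: 48, 104, 178, 270. Second differences: 56, 74, 92. Third differences: 18, 18.
Level-3 differences are constant, so g has degree 3.
Fitting a degree-3 polynomial gives g(m) = 3m³ - 8m² - 7m - 1.
The coefficient of m³ is 3.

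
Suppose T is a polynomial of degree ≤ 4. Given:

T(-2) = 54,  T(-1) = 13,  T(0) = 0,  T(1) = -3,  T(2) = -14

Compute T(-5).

525

First differences: -41, -13, -3, -11. Second differences: 28, 10, -8. Third differences: -18, -18.
Level-3 differences are constant, so T has degree 3.
Fitting a degree-3 polynomial gives T(t) = -3t³ + 5t² - 5t.
Then T(-5) = 525.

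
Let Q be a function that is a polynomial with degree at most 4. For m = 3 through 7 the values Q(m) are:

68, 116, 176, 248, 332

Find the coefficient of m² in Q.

6

First differences: 48, 60, 72, 84. Second differences: 12, 12, 12.
Level-2 differences are constant, so Q has degree 2.
Fitting a degree-2 polynomial gives Q(m) = 6m² + 6m - 4.
The coefficient of m² is 6.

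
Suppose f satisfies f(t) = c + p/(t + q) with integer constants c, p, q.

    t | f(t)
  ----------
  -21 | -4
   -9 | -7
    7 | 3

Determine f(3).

8

(f(t) − c)(t + q) = p for each data point; the three points give a linear system in c and q, then p follows.
Solving: c = -2, q = 1, p = 40, so f(t) = -2 + 40/(t + 1).
Then f(3) = -2 + 40/4 = 8.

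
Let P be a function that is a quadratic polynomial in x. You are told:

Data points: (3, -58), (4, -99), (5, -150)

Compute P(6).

Write P(x) = ax² + bx + c; the 3 given values yield a linear system in the 3 coefficients.
Solving, P(x) = -5x² - 6x + 5.
Then P(6) = -211.

-211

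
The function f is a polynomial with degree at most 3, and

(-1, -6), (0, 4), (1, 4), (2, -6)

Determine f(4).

Write f(n) = an³ + bn² + cn + d; the 4 given values yield a linear system in the 4 coefficients.
Solving, the leading coefficient vanishes, and f(n) = -5n² + 5n + 4.
Then f(4) = -56.

-56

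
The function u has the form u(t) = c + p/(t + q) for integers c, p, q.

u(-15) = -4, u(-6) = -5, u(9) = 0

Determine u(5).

(u(t) − c)(t + q) = p for each data point; the three points give a linear system in c and q, then p follows.
Solving: c = -3, q = -3, p = 18, so u(t) = -3 + 18/(t − 3).
Then u(5) = -3 + 18/2 = 6.

6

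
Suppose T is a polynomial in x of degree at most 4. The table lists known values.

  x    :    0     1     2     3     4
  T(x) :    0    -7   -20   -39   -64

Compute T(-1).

1

First differences: -7, -13, -19, -25. Second differences: -6, -6, -6.
Level-2 differences are constant, so T has degree 2.
Fitting a degree-2 polynomial gives T(x) = -3x² - 4x.
Then T(-1) = 1.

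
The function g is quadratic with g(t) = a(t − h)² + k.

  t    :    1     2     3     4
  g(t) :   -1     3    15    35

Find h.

First differences 4, 12, 20; second difference 8 = 2a, so a = 4.
Expanding, the t-coefficient is −2ah = -8h; matching it to the data gives h = 1, and then k = -1.
So g(t) = 4(t − 1)² − 1.
Hence h = 1.

1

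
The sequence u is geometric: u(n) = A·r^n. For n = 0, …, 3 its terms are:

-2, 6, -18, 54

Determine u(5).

486

Consecutive ratio: 6/(-2) = -3, and -18/6 = -3, so r = -3.
Then A·(-3)^0 = -2 gives A = -2, and u(n) = -2·(-3)^n.
u(5) = -2·(-3)^5 = 486.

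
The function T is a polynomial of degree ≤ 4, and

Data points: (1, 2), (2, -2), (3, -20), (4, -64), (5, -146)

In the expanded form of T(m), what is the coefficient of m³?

-2

Write T(m) = am^4 + bm³ + cm² + dm + e; the 5 given values yield a linear system in the 5 coefficients.
Solving, the leading coefficient vanishes, and T(m) = -2m³ + 5m² - 5m + 4.
The coefficient of m³ is -2.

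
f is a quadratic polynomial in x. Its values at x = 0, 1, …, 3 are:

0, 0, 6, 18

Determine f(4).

Write f(x) = ax² + bx + c; the 4 given values yield a linear system in the 3 coefficients.
Solving, f(x) = 3x² - 3x.
Then f(4) = 36.

36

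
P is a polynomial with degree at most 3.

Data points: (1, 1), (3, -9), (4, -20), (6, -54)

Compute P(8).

Write P(t) = at³ + bt² + ct + d; the 4 given values yield a linear system in the 4 coefficients.
Solving, the leading coefficient vanishes, and P(t) = -2t² + 3t.
Then P(8) = -104.

-104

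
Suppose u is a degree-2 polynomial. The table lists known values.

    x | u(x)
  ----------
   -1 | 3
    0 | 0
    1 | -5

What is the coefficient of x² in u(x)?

-1

Write u(x) = ax² + bx + c; the 3 given values yield a linear system in the 3 coefficients.
Solving, u(x) = -x² - 4x.
The coefficient of x² is -1.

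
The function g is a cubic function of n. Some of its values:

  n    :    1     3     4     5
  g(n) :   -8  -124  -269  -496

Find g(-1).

Write g(n) = an³ + bn² + cn + d; the 4 given values yield a linear system in the 4 coefficients.
Solving, g(n) = -3n³ - 5n² + n - 1.
Then g(-1) = -4.

-4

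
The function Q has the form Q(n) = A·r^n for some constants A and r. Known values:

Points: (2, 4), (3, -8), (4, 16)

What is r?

-2

Consecutive ratio: -8/4 = -2, and 16/(-8) = -2, so r = -2.
Then A·(-2)^2 = 4 gives A = 1, and Q(n) = 1·(-2)^n.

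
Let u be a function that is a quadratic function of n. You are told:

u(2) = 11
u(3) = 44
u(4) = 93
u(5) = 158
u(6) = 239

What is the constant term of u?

Write u(n) = an² + bn + c; the 5 given values yield a linear system in the 3 coefficients.
Solving, u(n) = 8n² - 7n - 7.
The constant term is u(0) = -7.

-7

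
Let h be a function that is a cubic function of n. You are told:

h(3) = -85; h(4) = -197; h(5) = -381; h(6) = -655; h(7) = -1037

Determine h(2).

Write h(n) = an³ + bn² + cn + d; the 5 given values yield a linear system in the 4 coefficients.
Solving, h(n) = -3n³ - n - 1.
Then h(2) = -27.

-27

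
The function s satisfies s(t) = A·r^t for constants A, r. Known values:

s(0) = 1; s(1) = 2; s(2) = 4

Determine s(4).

Consecutive ratio: 2/1 = 2, and 4/2 = 2, so r = 2.
Then A·2^0 = 1 gives A = 1, and s(t) = 1·2^t.
s(4) = 1·2^4 = 16.

16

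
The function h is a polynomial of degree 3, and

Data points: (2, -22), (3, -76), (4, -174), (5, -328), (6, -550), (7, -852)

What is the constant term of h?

2

First differences: -54, -98, -154, -222, -302. Second differences: -44, -56, -68, -80. Third differences: -12, -12, -12.
Level-3 differences are constant, so h has degree 3.
Fitting a degree-3 polynomial gives h(k) = -2k³ - 4k² + 4k + 2.
The constant term is h(0) = 2.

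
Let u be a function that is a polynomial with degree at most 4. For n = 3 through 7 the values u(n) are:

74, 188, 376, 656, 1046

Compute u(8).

1564

Write u(n) = an^4 + bn³ + cn² + dn + e; the 5 given values yield a linear system in the 5 coefficients.
Solving, the leading coefficient vanishes, and u(n) = 3n³ + n² - 4n - 4.
Then u(8) = 1564.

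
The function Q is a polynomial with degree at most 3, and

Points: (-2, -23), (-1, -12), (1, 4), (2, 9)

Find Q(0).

Write Q(m) = am³ + bm² + cm + d; the 4 given values yield a linear system in the 4 coefficients.
Solving, the leading coefficient vanishes, and Q(m) = -m² + 8m - 3.
Then Q(0) = -3.

-3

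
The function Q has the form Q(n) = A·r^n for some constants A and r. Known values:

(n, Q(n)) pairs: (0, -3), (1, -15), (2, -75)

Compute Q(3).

-375

Consecutive ratio: -15/(-3) = 5, and -75/(-15) = 5, so r = 5.
Then A·5^0 = -3 gives A = -3, and Q(n) = -3·5^n.
Q(3) = -3·5^3 = -375.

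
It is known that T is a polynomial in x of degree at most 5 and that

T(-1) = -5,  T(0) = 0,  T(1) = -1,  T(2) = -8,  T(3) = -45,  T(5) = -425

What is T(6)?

-936

Write T(x) = ax^5 + bx^4 + cx³ + dx² + ex + p; the 6 given values yield a linear system in the 6 coefficients.
Solving, the leading coefficient vanishes, and T(x) = -x^4 + 2x³ - 2x².
Then T(6) = -936.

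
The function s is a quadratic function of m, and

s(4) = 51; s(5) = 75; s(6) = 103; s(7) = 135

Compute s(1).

First differences: 24, 28, 32. Second differences: 4, 4.
Level-2 differences are constant, so s has degree 2.
Fitting a degree-2 polynomial gives s(m) = 2m² + 6m - 5.
Then s(1) = 3.

3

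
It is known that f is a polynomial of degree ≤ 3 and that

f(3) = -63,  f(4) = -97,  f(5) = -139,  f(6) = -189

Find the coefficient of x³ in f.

First differences: -34, -42, -50. Second differences: -8, -8.
Level-2 differences are constant, so f has degree 2.
Fitting a degree-2 polynomial gives f(x) = -4x² - 6x - 9.
The coefficient of x³ is 0.

0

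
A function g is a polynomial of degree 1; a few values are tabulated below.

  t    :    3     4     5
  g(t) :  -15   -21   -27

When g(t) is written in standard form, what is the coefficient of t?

Write g(t) = at + b; the 3 given values yield a linear system in the 2 coefficients.
Solving, g(t) = -6t + 3.
The coefficient of t is -6.

-6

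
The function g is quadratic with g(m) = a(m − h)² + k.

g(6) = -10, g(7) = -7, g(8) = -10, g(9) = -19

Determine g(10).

-34

First differences 3, -3, -9; second difference -6 = 2a, so a = -3.
Expanding, the m-coefficient is −2ah = 6h; matching it to the data gives h = 7, and then k = -7.
So g(m) = -3(m − 7)² − 7.
g(10) = -3·3² − 7 = -34.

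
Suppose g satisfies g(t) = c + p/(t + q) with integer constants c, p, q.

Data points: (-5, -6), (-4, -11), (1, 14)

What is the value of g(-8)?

-1

(g(t) − c)(t + q) = p for each data point; the three points give a linear system in c and q, then p follows.
Solving: c = 4, q = 2, p = 30, so g(t) = 4 + 30/(t + 2).
Then g(-8) = 4 + 30/(-6) = -1.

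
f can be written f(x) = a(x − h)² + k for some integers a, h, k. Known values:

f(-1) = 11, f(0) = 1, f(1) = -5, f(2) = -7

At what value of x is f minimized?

2

First differences -10, -6, -2; second difference 4 = 2a, so a = 2.
Expanding, the x-coefficient is −2ah = -4h; matching it to the data gives h = 2, and then k = -7.
So f(x) = 2(x − 2)² − 7.
Hence h = 2.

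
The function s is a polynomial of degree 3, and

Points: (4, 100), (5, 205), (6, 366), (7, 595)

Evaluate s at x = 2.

Write s(x) = ax³ + bx² + cx + d; the 4 given values yield a linear system in the 4 coefficients.
Solving, s(x) = 2x³ - 2x² + x.
Then s(2) = 10.

10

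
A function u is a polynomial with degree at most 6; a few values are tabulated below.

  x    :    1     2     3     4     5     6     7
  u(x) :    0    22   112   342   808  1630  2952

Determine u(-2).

First differences: 22, 90, 230, 466, 822, 1322. Second differences: 68, 140, 236, 356, 500. Third differences: 72, 96, 120, 144. Fourth differences: 24, 24, 24.
Level-4 differences are constant, so u has degree 4.
Fitting a degree-4 polynomial gives u(x) = x^4 + 2x³ - 3x² + 2x - 2.
Then u(-2) = -18.

-18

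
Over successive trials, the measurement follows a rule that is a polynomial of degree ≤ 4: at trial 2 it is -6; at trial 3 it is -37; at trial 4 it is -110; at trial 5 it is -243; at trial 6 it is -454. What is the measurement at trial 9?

Write the value at m as s(m).
First differences: -31, -73, -133, -211. Second differences: -42, -60, -78. Third differences: -18, -18.
Level-3 differences are constant, so s has degree 3.
Fitting a degree-3 polynomial gives s(m) = -3m³ + 6m² - 4m + 2.
Then s(9) = -1735.

-1735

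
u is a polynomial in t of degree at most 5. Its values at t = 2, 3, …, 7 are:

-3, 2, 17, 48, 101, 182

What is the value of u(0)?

First differences: 5, 15, 31, 53, 81. Second differences: 10, 16, 22, 28. Third differences: 6, 6, 6.
Level-3 differences are constant, so u has degree 3.
Fitting a degree-3 polynomial gives u(t) = t³ - 4t² + 6t - 7.
Then u(0) = -7.

-7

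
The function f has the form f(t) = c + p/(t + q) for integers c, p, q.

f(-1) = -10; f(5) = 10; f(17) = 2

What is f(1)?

-30

(f(t) − c)(t + q) = p for each data point; the three points give a linear system in c and q, then p follows.
Solving: c = 0, q = -2, p = 30, so f(t) = 30/(t − 2).
Then f(1) = 0 + 30/(-1) = -30.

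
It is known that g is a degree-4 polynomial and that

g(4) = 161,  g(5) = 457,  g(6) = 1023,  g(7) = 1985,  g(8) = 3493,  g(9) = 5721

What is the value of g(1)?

First differences: 296, 566, 962, 1508, 2228. Second differences: 270, 396, 546, 720. Third differences: 126, 150, 174. Fourth differences: 24, 24.
Level-4 differences are constant, so g has degree 4.
Fitting a degree-4 polynomial gives g(t) = t^4 - t³ - t² - 3t - 3.
Then g(1) = -7.

-7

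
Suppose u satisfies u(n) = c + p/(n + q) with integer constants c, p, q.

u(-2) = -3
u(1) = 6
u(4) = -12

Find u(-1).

-2

(u(n) − c)(n + q) = p for each data point; the three points give a linear system in c and q, then p follows.
Solving: c = -6, q = -2, p = -12, so u(n) = -6 − 12/(n − 2).
Then u(-1) = -6 − 12/(-3) = -2.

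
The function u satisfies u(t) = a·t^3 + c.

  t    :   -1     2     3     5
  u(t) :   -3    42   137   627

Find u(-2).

-38

From u(-1) = -3 and u(2) = 42: -1a + c = -3 and 8a + c = 42.
Subtracting: 9a = 45, so a = 5; then c = -3 − 5·(-1) = 2.
So u(t) = 5t³ + 2, and u(-2) = -38.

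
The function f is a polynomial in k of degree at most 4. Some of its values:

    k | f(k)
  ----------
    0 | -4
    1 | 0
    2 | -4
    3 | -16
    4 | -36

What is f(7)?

-144

Write f(k) = ak^4 + bk³ + ck² + dk + e; the 5 given values yield a linear system in the 5 coefficients.
Solving, the top 2 coefficients vanish, and f(k) = -4k² + 8k - 4.
Then f(7) = -144.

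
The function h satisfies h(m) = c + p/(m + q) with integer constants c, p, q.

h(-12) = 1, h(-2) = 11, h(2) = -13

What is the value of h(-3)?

(h(m) − c)(m + q) = p for each data point; the three points give a linear system in c and q, then p follows.
Solving: c = -1, q = 0, p = -24, so h(m) = -1 − 24/(m + 0).
Then h(-3) = -1 − 24/(-3) = 7.

7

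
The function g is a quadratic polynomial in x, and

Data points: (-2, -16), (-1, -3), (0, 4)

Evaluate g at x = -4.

-60

Write g(x) = ax² + bx + c; the 3 given values yield a linear system in the 3 coefficients.
Solving, g(x) = -3x² + 4x + 4.
Then g(-4) = -60.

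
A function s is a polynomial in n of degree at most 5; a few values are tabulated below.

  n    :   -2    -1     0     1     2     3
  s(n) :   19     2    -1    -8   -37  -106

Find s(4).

Write s(n) = an^5 + bn^4 + cn³ + dn² + en + p; the 6 given values yield a linear system in the 6 coefficients.
Solving, the top 2 coefficients vanish, and s(n) = -3n³ - 2n² - 2n - 1.
Then s(4) = -233.

-233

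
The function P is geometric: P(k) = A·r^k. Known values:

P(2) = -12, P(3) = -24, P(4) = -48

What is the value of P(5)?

Consecutive ratio: -24/(-12) = 2, and -48/(-24) = 2, so r = 2.
Then A·2^2 = -12 gives A = -3, and P(k) = -3·2^k.
P(5) = -3·2^5 = -96.

-96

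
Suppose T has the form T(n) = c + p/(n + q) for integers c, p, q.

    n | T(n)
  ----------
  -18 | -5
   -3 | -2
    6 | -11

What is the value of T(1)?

(T(n) − c)(n + q) = p for each data point; the three points give a linear system in c and q, then p follows.
Solving: c = -6, q = -2, p = -20, so T(n) = -6 − 20/(n − 2).
Then T(1) = -6 − 20/(-1) = 14.

14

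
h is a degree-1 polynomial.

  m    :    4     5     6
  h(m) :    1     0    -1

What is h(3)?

2

Write h(m) = am + b; the 3 given values yield a linear system in the 2 coefficients.
Solving, h(m) = -m + 5.
Then h(3) = 2.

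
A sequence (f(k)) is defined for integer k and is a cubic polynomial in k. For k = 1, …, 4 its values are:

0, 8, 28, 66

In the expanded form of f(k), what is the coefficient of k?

1

Write f(k) = ak³ + bk² + ck + d; the 4 given values yield a linear system in the 4 coefficients.
Solving, f(k) = k³ + k - 2.
The coefficient of k is 1.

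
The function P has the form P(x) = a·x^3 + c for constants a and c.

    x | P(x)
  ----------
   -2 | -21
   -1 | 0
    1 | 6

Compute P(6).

From P(-2) = -21 and P(-1) = 0: -8a + c = -21 and -1a + c = 0.
Subtracting: 7a = 21, so a = 3; then c = -21 − 3·(-8) = 3.
So P(x) = 3x³ + 3, and P(6) = 651.

651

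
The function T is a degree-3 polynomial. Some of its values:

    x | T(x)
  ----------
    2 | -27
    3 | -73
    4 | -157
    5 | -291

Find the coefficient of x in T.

-3

Write T(x) = ax³ + bx² + cx + d; the 4 given values yield a linear system in the 4 coefficients.
Solving, T(x) = -2x³ - x² - 3x - 1.
The coefficient of x is -3.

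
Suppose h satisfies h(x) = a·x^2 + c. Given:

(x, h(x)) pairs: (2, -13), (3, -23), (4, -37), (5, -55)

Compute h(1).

-7

From h(2) = -13 and h(3) = -23: 4a + c = -13 and 9a + c = -23.
Subtracting: 5a = -10, so a = -2; then c = -13 − (-2)·4 = -5.
So h(x) = -2x² − 5, and h(1) = -7.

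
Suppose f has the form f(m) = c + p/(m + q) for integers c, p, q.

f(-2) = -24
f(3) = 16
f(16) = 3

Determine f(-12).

-4

(f(m) − c)(m + q) = p for each data point; the three points give a linear system in c and q, then p follows.
Solving: c = 0, q = 0, p = 48, so f(m) = 48/(m + 0).
Then f(-12) = 0 + 48/(-12) = -4.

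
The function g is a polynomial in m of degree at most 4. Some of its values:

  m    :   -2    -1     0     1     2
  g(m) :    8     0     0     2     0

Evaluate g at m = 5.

First differences: -8, 0, 2, -2. Second differences: 8, 2, -4. Third differences: -6, -6.
Level-3 differences are constant, so g has degree 3.
Fitting a degree-3 polynomial gives g(m) = -m³ + m² + 2m.
Then g(5) = -90.

-90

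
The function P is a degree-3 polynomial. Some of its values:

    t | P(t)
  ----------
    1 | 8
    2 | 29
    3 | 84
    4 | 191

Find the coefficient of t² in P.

-1

Write P(t) = at³ + bt² + ct + d; the 4 given values yield a linear system in the 4 coefficients.
Solving, P(t) = 3t³ - t² + 3t + 3.
The coefficient of t² is -1.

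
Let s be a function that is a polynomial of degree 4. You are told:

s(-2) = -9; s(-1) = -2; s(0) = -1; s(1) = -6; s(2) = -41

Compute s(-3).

Write s(x) = ax^4 + bx³ + cx² + dx + e; the 5 given values yield a linear system in the 5 coefficients.
Solving, s(x) = -x^4 - 2x³ - 2x² - 1.
Then s(-3) = -46.

-46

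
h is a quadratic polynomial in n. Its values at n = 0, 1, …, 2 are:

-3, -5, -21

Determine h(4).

Write h(n) = an² + bn + c; the 3 given values yield a linear system in the 3 coefficients.
Solving, h(n) = -7n² + 5n - 3.
Then h(4) = -95.

-95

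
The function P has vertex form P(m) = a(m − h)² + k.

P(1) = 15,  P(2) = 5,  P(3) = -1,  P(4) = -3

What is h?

First differences -10, -6, -2; second difference 4 = 2a, so a = 2.
Expanding, the m-coefficient is −2ah = -4h; matching it to the data gives h = 4, and then k = -3.
So P(m) = 2(m − 4)² − 3.
Hence h = 4.

4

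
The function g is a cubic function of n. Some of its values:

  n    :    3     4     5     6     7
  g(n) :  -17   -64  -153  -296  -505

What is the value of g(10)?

First differences: -47, -89, -143, -209. Second differences: -42, -54, -66. Third differences: -12, -12.
Level-3 differences are constant, so g has degree 3.
Fitting a degree-3 polynomial gives g(n) = -2n³ + 3n² + 6n - 8.
Then g(10) = -1648.

-1648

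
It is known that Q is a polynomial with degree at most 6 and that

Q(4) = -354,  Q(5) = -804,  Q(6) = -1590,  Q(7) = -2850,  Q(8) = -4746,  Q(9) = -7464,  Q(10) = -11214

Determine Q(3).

Write Q(x) = ax^6 + bx^5 + cx^4 + dx³ + ex² + px + q; the 7 given values yield a linear system in the 7 coefficients.
Solving, the top 2 coefficients vanish, and Q(x) = -x^4 - x³ - 2x² - 2x + 6.
Then Q(3) = -126.

-126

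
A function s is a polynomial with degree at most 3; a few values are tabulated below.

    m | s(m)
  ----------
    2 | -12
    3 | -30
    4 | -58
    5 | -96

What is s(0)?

First differences: -18, -28, -38. Second differences: -10, -10.
Level-2 differences are constant, so s has degree 2.
Fitting a degree-2 polynomial gives s(m) = -5m² + 7m - 6.
The constant term is s(0) = -6.

-6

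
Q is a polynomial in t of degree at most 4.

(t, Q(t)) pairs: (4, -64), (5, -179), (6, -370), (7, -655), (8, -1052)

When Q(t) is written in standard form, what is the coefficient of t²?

7

First differences: -115, -191, -285, -397. Second differences: -76, -94, -112. Third differences: -18, -18.
Level-3 differences are constant, so Q has degree 3.
Fitting a degree-3 polynomial gives Q(t) = -3t³ + 7t² + 5t - 4.
The coefficient of t² is 7.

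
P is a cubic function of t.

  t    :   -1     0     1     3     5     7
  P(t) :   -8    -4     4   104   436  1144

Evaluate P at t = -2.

-26

Write P(t) = at³ + bt² + ct + d; the 6 given values yield a linear system in the 4 coefficients.
Solving, P(t) = 3t³ + 2t² + 3t - 4.
Then P(-2) = -26.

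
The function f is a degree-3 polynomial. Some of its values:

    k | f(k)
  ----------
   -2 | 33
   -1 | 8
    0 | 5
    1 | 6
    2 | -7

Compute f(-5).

420

First differences: -25, -3, 1, -13. Second differences: 22, 4, -14. Third differences: -18, -18.
Level-3 differences are constant, so f has degree 3.
Fitting a degree-3 polynomial gives f(k) = -3k³ + 2k² + 2k + 5.
Then f(-5) = 420.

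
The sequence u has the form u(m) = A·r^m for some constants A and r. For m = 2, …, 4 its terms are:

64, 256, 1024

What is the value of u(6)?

16384

Consecutive ratio: 256/64 = 4, and 1024/256 = 4, so r = 4.
Then A·4^2 = 64 gives A = 4, and u(m) = 4·4^m.
u(6) = 4·4^6 = 16384.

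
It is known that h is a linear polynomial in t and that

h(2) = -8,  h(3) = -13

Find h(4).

Write h(t) = at + b; the 2 given values yield a linear system in the 2 coefficients.
Solving, h(t) = -5t + 2.
Then h(4) = -18.

-18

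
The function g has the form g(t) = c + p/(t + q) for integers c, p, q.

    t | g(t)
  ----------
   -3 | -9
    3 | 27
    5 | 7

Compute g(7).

3

(g(t) − c)(t + q) = p for each data point; the three points give a linear system in c and q, then p follows.
Solving: c = -3, q = -2, p = 30, so g(t) = -3 + 30/(t − 2).
Then g(7) = -3 + 30/5 = 3.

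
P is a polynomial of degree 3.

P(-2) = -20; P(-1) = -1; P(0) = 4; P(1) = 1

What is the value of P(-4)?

-124

Write P(m) = am³ + bm² + cm + d; the 4 given values yield a linear system in the 4 coefficients.
Solving, P(m) = m³ - 4m² + 4.
Then P(-4) = -124.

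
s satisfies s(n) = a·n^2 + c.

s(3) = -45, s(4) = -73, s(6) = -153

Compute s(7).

From s(3) = -45 and s(4) = -73: 9a + c = -45 and 16a + c = -73.
Subtracting: 7a = -28, so a = -4; then c = -45 − (-4)·9 = -9.
So s(n) = -4n² − 9, and s(7) = -205.

-205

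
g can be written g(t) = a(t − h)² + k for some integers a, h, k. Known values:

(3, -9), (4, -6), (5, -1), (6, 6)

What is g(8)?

26

First differences 3, 5, 7; second difference 2 = 2a, so a = 1.
Expanding, the t-coefficient is −2ah = -2h; matching it to the data gives h = 2, and then k = -10.
So g(t) = 1(t − 2)² − 10.
g(8) = 1·6² − 10 = 26.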